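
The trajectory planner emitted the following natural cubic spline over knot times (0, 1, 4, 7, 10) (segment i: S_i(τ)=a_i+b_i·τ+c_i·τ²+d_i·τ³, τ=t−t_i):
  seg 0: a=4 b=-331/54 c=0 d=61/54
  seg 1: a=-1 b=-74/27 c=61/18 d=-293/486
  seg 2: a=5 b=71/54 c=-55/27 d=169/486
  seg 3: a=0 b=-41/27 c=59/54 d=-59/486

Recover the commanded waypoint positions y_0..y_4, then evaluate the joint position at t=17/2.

y_0=4 y_1=-1 y_2=5 y_3=0 y_4=2
S(17/2) = -11/48

y_0 = S_0(0) = a_0 = 4
y_1 = S_1(0) = a_1 = -1
y_2 = S_2(0) = a_2 = 5
y_3 = S_3(0) = a_3 = 0
y_4 = S_3(3) = 2
t_q=17/2 is in segment 3 (τ=3/2); S_3(τ)=-11/48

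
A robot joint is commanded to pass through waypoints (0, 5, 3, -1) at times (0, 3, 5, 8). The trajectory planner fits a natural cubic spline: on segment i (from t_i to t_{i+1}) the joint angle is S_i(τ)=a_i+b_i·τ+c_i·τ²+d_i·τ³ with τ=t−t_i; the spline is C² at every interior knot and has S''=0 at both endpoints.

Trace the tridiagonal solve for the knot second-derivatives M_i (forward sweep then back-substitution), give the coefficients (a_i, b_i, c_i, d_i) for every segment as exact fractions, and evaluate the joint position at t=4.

  seg 0: a=0 b=119/48 c=0 d=-13/144
  seg 1: a=5 b=1/24 c=-13/16 d=7/48
  seg 2: a=3 b=-35/24 c=1/16 d=-1/144
S(4) = 35/8

Δ: Δ0=5/3, Δ1=-1, Δ2=-4/3
row 1: diag=10, rhs=-16; c'=1/5, d'=-8/5
row 2: denom=10−2·1/5=48/5; d'=(-2−2·-8/5)/(48/5)=1/8
back: M2=1/8
back: M1=-8/5−1/5·1/8=-13/8
M: M0=0, M1=-13/8, M2=1/8, M3=0
seg 0: a=0, c=M0/2=0, d=(M1−M0)/(6·3)=-13/144, b=Δ0−h0·(2M0+M1)/6=119/48
seg 1: a=5, c=M1/2=-13/16, d=(M2−M1)/(6·2)=7/48, b=Δ1−h1·(2M1+M2)/6=1/24
seg 2: a=3, c=M2/2=1/16, d=(M3−M2)/(6·3)=-1/144, b=Δ2−h2·(2M2+M3)/6=-35/24
t_q=4 → seg 1, τ=1; S=5+1/24·τ+-13/16·τ²+7/48·τ³=35/8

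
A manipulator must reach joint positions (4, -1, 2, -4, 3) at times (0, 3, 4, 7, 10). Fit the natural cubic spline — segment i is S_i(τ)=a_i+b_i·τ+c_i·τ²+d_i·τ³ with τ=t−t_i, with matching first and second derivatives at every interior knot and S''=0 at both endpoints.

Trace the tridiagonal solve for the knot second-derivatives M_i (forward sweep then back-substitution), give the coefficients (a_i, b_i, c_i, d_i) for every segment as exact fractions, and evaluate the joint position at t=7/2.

Δ: Δ0=-5/3, Δ1=3, Δ2=-2, Δ3=7/3
row 1: diag=8, rhs=28; c'=1/8, d'=7/2
row 2: denom=8−1·1/8=63/8; d'=(-30−1·7/2)/(63/8)=-268/63
row 3: denom=12−3·8/21=76/7; d'=(26−3·-268/63)/(76/7)=407/114
back: M3=407/114
back: M2=-268/63−8/21·407/114=-320/57
back: M1=7/2−1/8·-320/57=479/114
M: M0=0, M1=479/114, M2=-320/57, M3=407/114, M4=0
seg 0: a=4, c=M0/2=0, d=(M1−M0)/(6·3)=479/2052, b=Δ0−h0·(2M0+M1)/6=-859/228
seg 1: a=-1, c=M1/2=479/228, d=(M2−M1)/(6·1)=-373/228, b=Δ1−h1·(2M1+M2)/6=289/114
seg 2: a=2, c=M2/2=-160/57, d=(M3−M2)/(6·3)=349/684, b=Δ2−h2·(2M2+M3)/6=139/76
seg 3: a=-4, c=M3/2=407/228, d=(M4−M3)/(6·3)=-407/2052, b=Δ3−h3·(2M3+M4)/6=-47/38
t_q=7/2 → seg 1, τ=1/2; S=-1+289/114·τ+479/228·τ²+-373/228·τ³=1073/1824

  seg 0: a=4 b=-859/228 c=0 d=479/2052
  seg 1: a=-1 b=289/114 c=479/228 d=-373/228
  seg 2: a=2 b=139/76 c=-160/57 d=349/684
  seg 3: a=-4 b=-47/38 c=407/228 d=-407/2052
S(7/2) = 1073/1824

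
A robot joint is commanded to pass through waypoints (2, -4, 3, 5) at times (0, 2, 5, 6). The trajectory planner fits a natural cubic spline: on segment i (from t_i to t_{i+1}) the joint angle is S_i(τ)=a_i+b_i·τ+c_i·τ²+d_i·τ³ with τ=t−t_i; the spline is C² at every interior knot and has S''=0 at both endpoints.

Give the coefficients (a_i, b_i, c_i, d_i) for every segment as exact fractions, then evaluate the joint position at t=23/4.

  seg 0: a=2 b=-901/213 c=0 d=131/426
  seg 1: a=-4 b=-115/213 c=131/71 d=-21/71
  seg 2: a=3 b=542/213 c=-58/71 d=58/213
S(23/4) = 10369/2272

Δ: Δ0=-3, Δ1=7/3, Δ2=2
row 1: diag=10, rhs=32; c'=3/10, d'=16/5
row 2: denom=8−3·3/10=71/10; d'=(-2−3·16/5)/(71/10)=-116/71
back: M2=-116/71
back: M1=16/5−3/10·-116/71=262/71
M: M0=0, M1=262/71, M2=-116/71, M3=0
seg 0: a=2, c=M0/2=0, d=(M1−M0)/(6·2)=131/426, b=Δ0−h0·(2M0+M1)/6=-901/213
seg 1: a=-4, c=M1/2=131/71, d=(M2−M1)/(6·3)=-21/71, b=Δ1−h1·(2M1+M2)/6=-115/213
seg 2: a=3, c=M2/2=-58/71, d=(M3−M2)/(6·1)=58/213, b=Δ2−h2·(2M2+M3)/6=542/213
t_q=23/4 → seg 2, τ=3/4; S=3+542/213·τ+-58/71·τ²+58/213·τ³=10369/2272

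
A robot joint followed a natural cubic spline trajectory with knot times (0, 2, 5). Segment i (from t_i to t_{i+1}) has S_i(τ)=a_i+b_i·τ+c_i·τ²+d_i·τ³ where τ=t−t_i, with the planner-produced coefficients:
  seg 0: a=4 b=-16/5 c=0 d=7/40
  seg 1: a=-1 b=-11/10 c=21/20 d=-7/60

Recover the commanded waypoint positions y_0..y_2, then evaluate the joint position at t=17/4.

y_0=4 y_1=-1 y_2=2
S(17/4) = 131/256

y_0 = S_0(0) = a_0 = 4
y_1 = S_1(0) = a_1 = -1
y_2 = S_1(3) = 2
t_q=17/4 is in segment 1 (τ=9/4); S_1(τ)=131/256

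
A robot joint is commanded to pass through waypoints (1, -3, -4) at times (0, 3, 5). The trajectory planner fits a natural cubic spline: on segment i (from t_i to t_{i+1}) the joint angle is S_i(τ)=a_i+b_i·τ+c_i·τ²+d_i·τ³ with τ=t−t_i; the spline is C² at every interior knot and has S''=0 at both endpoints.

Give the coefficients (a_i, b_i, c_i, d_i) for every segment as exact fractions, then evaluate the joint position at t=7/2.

Δ: Δ0=-4/3, Δ1=-1/2
row 1: diag=10, rhs=5; c'=1/5, d'=1/2
back: M1=1/2
M: M0=0, M1=1/2, M2=0
seg 0: a=1, c=M0/2=0, d=(M1−M0)/(6·3)=1/36, b=Δ0−h0·(2M0+M1)/6=-19/12
seg 1: a=-3, c=M1/2=1/4, d=(M2−M1)/(6·2)=-1/24, b=Δ1−h1·(2M1+M2)/6=-5/6
t_q=7/2 → seg 1, τ=1/2; S=-3+-5/6·τ+1/4·τ²+-1/24·τ³=-215/64

  seg 0: a=1 b=-19/12 c=0 d=1/36
  seg 1: a=-3 b=-5/6 c=1/4 d=-1/24
S(7/2) = -215/64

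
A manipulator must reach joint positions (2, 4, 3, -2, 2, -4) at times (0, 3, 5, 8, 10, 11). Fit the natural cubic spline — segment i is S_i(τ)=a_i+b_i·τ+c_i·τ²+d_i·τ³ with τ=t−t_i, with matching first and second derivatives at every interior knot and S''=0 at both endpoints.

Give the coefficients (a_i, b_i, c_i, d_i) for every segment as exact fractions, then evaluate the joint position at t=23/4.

Δ: Δ0=2/3, Δ1=-1/2, Δ2=-5/3, Δ3=2, Δ4=-6
row 1: diag=10, rhs=-7; c'=1/5, d'=-7/10
row 2: denom=10−2·1/5=48/5; d'=(-7−2·-7/10)/(48/5)=-7/12
row 3: denom=10−3·5/16=145/16; d'=(22−3·-7/12)/(145/16)=76/29
row 4: denom=6−2·32/145=806/145; d'=(-48−2·76/29)/(806/145)=-3860/403
back: M4=-3860/403
back: M3=76/29−32/145·-3860/403=1908/403
back: M2=-7/12−5/16·1908/403=-2494/1209
back: M1=-7/10−1/5·-2494/1209=-695/2418
M: M0=0, M1=-695/2418, M2=-2494/1209, M3=1908/403, M4=-3860/403, M5=0
seg 0: a=2, c=M0/2=0, d=(M1−M0)/(6·3)=-695/43524, b=Δ0−h0·(2M0+M1)/6=3919/4836
seg 1: a=4, c=M1/2=-695/4836, d=(M2−M1)/(6·2)=-477/3224, b=Δ1−h1·(2M1+M2)/6=917/2418
seg 2: a=3, c=M2/2=-1247/1209, d=(M3−M2)/(6·3)=4109/10881, b=Δ2−h2·(2M2+M3)/6=-2383/1209
seg 3: a=-2, c=M3/2=954/403, d=(M4−M3)/(6·2)=-1442/1209, b=Δ3−h3·(2M3+M4)/6=2462/1209
seg 4: a=2, c=M4/2=-1930/403, d=(M5−M4)/(6·1)=1930/1209, b=Δ4−h4·(2M4+M5)/6=-3394/1209
t_q=23/4 → seg 2, τ=3/4; S=3+-2383/1209·τ+-1247/1209·τ²+4109/10881·τ³=28393/25792

  seg 0: a=2 b=3919/4836 c=0 d=-695/43524
  seg 1: a=4 b=917/2418 c=-695/4836 d=-477/3224
  seg 2: a=3 b=-2383/1209 c=-1247/1209 d=4109/10881
  seg 3: a=-2 b=2462/1209 c=954/403 d=-1442/1209
  seg 4: a=2 b=-3394/1209 c=-1930/403 d=1930/1209
S(23/4) = 28393/25792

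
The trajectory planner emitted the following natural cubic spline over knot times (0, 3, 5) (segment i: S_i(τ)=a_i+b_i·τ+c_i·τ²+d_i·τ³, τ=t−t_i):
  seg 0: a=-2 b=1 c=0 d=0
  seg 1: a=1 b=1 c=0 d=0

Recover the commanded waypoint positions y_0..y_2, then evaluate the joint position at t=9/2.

y_0=-2 y_1=1 y_2=3
S(9/2) = 5/2

y_0 = S_0(0) = a_0 = -2
y_1 = S_1(0) = a_1 = 1
y_2 = S_1(2) = 3
t_q=9/2 is in segment 1 (τ=3/2); S_1(τ)=5/2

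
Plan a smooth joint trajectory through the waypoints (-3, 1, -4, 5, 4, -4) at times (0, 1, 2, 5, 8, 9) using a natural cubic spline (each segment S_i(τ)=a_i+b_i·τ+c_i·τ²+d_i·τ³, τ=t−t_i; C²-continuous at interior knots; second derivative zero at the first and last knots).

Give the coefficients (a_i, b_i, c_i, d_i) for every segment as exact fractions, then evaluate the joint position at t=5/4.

  seg 0: a=-3 b=15959/2409 c=0 d=-6323/2409
  seg 1: a=1 b=-3010/2409 c=-6323/803 d=9934/2409
  seg 2: a=-4 b=-11146/2409 c=3611/803 d=-14126/21681
  seg 3: a=5 b=11474/2409 c=-3293/2409 d=-218/1971
  seg 4: a=4 b=-15478/2409 c=-1897/803 d=1897/2409
S(5/4) = 6679/25696

Δ: Δ0=4, Δ1=-5, Δ2=3, Δ3=-1/3, Δ4=-8
row 1: diag=4, rhs=-54; c'=1/4, d'=-27/2
row 2: denom=8−1·1/4=31/4; d'=(48−1·-27/2)/(31/4)=246/31
row 3: denom=12−3·12/31=336/31; d'=(-20−3·246/31)/(336/31)=-97/24
row 4: denom=8−3·31/112=803/112; d'=(-46−3·-97/24)/(803/112)=-3794/803
back: M4=-3794/803
back: M3=-97/24−31/112·-3794/803=-6586/2409
back: M2=246/31−12/31·-6586/2409=7222/803
back: M1=-27/2−1/4·7222/803=-12646/803
M: M0=0, M1=-12646/803, M2=7222/803, M3=-6586/2409, M4=-3794/803, M5=0
seg 0: a=-3, c=M0/2=0, d=(M1−M0)/(6·1)=-6323/2409, b=Δ0−h0·(2M0+M1)/6=15959/2409
seg 1: a=1, c=M1/2=-6323/803, d=(M2−M1)/(6·1)=9934/2409, b=Δ1−h1·(2M1+M2)/6=-3010/2409
seg 2: a=-4, c=M2/2=3611/803, d=(M3−M2)/(6·3)=-14126/21681, b=Δ2−h2·(2M2+M3)/6=-11146/2409
seg 3: a=5, c=M3/2=-3293/2409, d=(M4−M3)/(6·3)=-218/1971, b=Δ3−h3·(2M3+M4)/6=11474/2409
seg 4: a=4, c=M4/2=-1897/803, d=(M5−M4)/(6·1)=1897/2409, b=Δ4−h4·(2M4+M5)/6=-15478/2409
t_q=5/4 → seg 1, τ=1/4; S=1+-3010/2409·τ+-6323/803·τ²+9934/2409·τ³=6679/25696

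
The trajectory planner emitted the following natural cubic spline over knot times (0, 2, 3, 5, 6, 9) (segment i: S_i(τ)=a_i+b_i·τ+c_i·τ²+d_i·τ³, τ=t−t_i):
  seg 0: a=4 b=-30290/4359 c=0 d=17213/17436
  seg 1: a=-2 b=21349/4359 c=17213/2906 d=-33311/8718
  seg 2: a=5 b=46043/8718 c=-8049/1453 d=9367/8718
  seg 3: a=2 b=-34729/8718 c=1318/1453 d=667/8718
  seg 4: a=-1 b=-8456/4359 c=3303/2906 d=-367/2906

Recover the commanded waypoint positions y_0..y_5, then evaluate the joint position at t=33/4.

y_0=4 y_1=-2 y_2=5 y_3=2 y_4=-1 y_5=0
S(33/4) = -195131/185984

y_0 = S_0(0) = a_0 = 4
y_1 = S_1(0) = a_1 = -2
y_2 = S_2(0) = a_2 = 5
y_3 = S_3(0) = a_3 = 2
y_4 = S_4(0) = a_4 = -1
y_5 = S_4(3) = 0
t_q=33/4 is in segment 4 (τ=9/4); S_4(τ)=-195131/185984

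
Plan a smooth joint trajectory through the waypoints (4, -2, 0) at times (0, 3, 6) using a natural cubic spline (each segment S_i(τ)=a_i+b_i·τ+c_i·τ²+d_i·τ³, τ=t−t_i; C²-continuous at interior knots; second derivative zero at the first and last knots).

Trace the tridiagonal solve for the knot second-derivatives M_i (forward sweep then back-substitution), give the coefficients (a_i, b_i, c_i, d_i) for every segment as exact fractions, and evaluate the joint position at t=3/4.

  seg 0: a=4 b=-8/3 c=0 d=2/27
  seg 1: a=-2 b=-2/3 c=2/3 d=-2/27
S(3/4) = 65/32

Δ: Δ0=-2, Δ1=2/3
row 1: diag=12, rhs=16; c'=1/4, d'=4/3
back: M1=4/3
M: M0=0, M1=4/3, M2=0
seg 0: a=4, c=M0/2=0, d=(M1−M0)/(6·3)=2/27, b=Δ0−h0·(2M0+M1)/6=-8/3
seg 1: a=-2, c=M1/2=2/3, d=(M2−M1)/(6·3)=-2/27, b=Δ1−h1·(2M1+M2)/6=-2/3
t_q=3/4 → seg 0, τ=3/4; S=4+-8/3·τ+0·τ²+2/27·τ³=65/32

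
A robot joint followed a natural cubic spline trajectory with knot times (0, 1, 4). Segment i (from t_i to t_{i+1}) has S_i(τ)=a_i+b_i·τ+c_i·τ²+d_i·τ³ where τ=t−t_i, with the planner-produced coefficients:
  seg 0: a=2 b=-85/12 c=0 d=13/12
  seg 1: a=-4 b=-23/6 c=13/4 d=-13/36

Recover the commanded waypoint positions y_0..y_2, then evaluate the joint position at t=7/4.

y_0=2 y_1=-4 y_2=4
S(7/4) = -1331/256

y_0 = S_0(0) = a_0 = 2
y_1 = S_1(0) = a_1 = -4
y_2 = S_1(3) = 4
t_q=7/4 is in segment 1 (τ=3/4); S_1(τ)=-1331/256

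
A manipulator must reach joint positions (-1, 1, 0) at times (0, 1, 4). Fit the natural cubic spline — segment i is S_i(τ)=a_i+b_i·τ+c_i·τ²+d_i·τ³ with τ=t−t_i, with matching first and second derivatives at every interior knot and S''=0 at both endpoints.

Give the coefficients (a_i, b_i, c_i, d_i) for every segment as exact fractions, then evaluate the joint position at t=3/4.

  seg 0: a=-1 b=55/24 c=0 d=-7/24
  seg 1: a=1 b=17/12 c=-7/8 d=7/72
S(3/4) = 305/512

Δ: Δ0=2, Δ1=-1/3
row 1: diag=8, rhs=-14; c'=3/8, d'=-7/4
back: M1=-7/4
M: M0=0, M1=-7/4, M2=0
seg 0: a=-1, c=M0/2=0, d=(M1−M0)/(6·1)=-7/24, b=Δ0−h0·(2M0+M1)/6=55/24
seg 1: a=1, c=M1/2=-7/8, d=(M2−M1)/(6·3)=7/72, b=Δ1−h1·(2M1+M2)/6=17/12
t_q=3/4 → seg 0, τ=3/4; S=-1+55/24·τ+0·τ²+-7/24·τ³=305/512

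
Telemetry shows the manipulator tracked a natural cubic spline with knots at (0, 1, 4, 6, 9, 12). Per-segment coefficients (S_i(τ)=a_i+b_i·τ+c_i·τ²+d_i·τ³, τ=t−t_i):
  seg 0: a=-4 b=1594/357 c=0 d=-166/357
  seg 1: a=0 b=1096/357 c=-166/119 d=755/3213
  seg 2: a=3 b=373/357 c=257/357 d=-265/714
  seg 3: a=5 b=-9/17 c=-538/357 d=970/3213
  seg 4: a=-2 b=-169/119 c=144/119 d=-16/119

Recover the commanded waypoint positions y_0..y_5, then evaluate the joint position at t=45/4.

y_0 = S_0(0) = a_0 = -4
y_1 = S_1(0) = a_1 = 0
y_2 = S_2(0) = a_2 = 3
y_3 = S_3(0) = a_3 = 5
y_4 = S_4(0) = a_4 = -2
y_5 = S_4(3) = 1
t_q=45/4 is in segment 4 (τ=9/4); S_4(τ)=-143/238

y_0=-4 y_1=0 y_2=3 y_3=5 y_4=-2 y_5=1
S(45/4) = -143/238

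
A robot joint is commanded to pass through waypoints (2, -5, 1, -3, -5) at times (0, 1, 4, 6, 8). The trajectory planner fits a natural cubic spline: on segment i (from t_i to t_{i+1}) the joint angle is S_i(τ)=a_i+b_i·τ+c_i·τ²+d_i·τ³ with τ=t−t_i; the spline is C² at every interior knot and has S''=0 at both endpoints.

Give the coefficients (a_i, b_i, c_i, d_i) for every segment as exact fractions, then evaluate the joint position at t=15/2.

  seg 0: a=2 b=-2269/268 c=0 d=393/268
  seg 1: a=-5 b=-545/134 c=1179/268 d=-637/804
  seg 2: a=1 b=251/268 c=-183/67 d=677/1072
  seg 3: a=-3 b=-323/134 c=567/536 d=-189/1072
S(15/2) = -41427/8576

Δ: Δ0=-7, Δ1=2, Δ2=-2, Δ3=-1
row 1: diag=8, rhs=54; c'=3/8, d'=27/4
row 2: denom=10−3·3/8=71/8; d'=(-24−3·27/4)/(71/8)=-354/71
row 3: denom=8−2·16/71=536/71; d'=(6−2·-354/71)/(536/71)=567/268
back: M3=567/268
back: M2=-354/71−16/71·567/268=-366/67
back: M1=27/4−3/8·-366/67=1179/134
M: M0=0, M1=1179/134, M2=-366/67, M3=567/268, M4=0
seg 0: a=2, c=M0/2=0, d=(M1−M0)/(6·1)=393/268, b=Δ0−h0·(2M0+M1)/6=-2269/268
seg 1: a=-5, c=M1/2=1179/268, d=(M2−M1)/(6·3)=-637/804, b=Δ1−h1·(2M1+M2)/6=-545/134
seg 2: a=1, c=M2/2=-183/67, d=(M3−M2)/(6·2)=677/1072, b=Δ2−h2·(2M2+M3)/6=251/268
seg 3: a=-3, c=M3/2=567/536, d=(M4−M3)/(6·2)=-189/1072, b=Δ3−h3·(2M3+M4)/6=-323/134
t_q=15/2 → seg 3, τ=3/2; S=-3+-323/134·τ+567/536·τ²+-189/1072·τ³=-41427/8576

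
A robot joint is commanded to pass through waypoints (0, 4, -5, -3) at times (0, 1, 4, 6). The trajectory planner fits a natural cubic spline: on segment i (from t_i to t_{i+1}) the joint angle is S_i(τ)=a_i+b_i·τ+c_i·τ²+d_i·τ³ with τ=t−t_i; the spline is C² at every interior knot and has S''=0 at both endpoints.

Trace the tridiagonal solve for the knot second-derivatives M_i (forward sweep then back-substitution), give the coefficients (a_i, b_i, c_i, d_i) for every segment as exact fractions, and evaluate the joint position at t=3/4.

Δ: Δ0=4, Δ1=-3, Δ2=1
row 1: diag=8, rhs=-42; c'=3/8, d'=-21/4
row 2: denom=10−3·3/8=71/8; d'=(24−3·-21/4)/(71/8)=318/71
back: M2=318/71
back: M1=-21/4−3/8·318/71=-492/71
M: M0=0, M1=-492/71, M2=318/71, M3=0
seg 0: a=0, c=M0/2=0, d=(M1−M0)/(6·1)=-82/71, b=Δ0−h0·(2M0+M1)/6=366/71
seg 1: a=4, c=M1/2=-246/71, d=(M2−M1)/(6·3)=45/71, b=Δ1−h1·(2M1+M2)/6=120/71
seg 2: a=-5, c=M2/2=159/71, d=(M3−M2)/(6·2)=-53/142, b=Δ2−h2·(2M2+M3)/6=-141/71
t_q=3/4 → seg 0, τ=3/4; S=0+366/71·τ+0·τ²+-82/71·τ³=7677/2272

  seg 0: a=0 b=366/71 c=0 d=-82/71
  seg 1: a=4 b=120/71 c=-246/71 d=45/71
  seg 2: a=-5 b=-141/71 c=159/71 d=-53/142
S(3/4) = 7677/2272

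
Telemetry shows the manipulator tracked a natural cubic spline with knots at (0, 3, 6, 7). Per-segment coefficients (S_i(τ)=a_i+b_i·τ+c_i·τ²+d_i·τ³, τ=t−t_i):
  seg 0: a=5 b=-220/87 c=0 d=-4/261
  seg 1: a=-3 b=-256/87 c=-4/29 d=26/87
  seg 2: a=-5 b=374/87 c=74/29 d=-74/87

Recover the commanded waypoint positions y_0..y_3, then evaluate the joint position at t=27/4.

y_0=5 y_1=-3 y_2=-5 y_3=1
S(27/4) = -649/928

y_0 = S_0(0) = a_0 = 5
y_1 = S_1(0) = a_1 = -3
y_2 = S_2(0) = a_2 = -5
y_3 = S_2(1) = 1
t_q=27/4 is in segment 2 (τ=3/4); S_2(τ)=-649/928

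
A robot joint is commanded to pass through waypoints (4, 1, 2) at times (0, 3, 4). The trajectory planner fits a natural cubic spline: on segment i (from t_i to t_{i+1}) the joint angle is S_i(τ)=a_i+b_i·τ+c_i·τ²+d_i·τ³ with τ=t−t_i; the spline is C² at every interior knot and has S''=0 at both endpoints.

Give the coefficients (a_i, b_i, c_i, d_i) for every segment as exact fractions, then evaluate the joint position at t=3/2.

  seg 0: a=4 b=-7/4 c=0 d=1/12
  seg 1: a=1 b=1/2 c=3/4 d=-1/4
S(3/2) = 53/32

Δ: Δ0=-1, Δ1=1
row 1: diag=8, rhs=12; c'=1/8, d'=3/2
back: M1=3/2
M: M0=0, M1=3/2, M2=0
seg 0: a=4, c=M0/2=0, d=(M1−M0)/(6·3)=1/12, b=Δ0−h0·(2M0+M1)/6=-7/4
seg 1: a=1, c=M1/2=3/4, d=(M2−M1)/(6·1)=-1/4, b=Δ1−h1·(2M1+M2)/6=1/2
t_q=3/2 → seg 0, τ=3/2; S=4+-7/4·τ+0·τ²+1/12·τ³=53/32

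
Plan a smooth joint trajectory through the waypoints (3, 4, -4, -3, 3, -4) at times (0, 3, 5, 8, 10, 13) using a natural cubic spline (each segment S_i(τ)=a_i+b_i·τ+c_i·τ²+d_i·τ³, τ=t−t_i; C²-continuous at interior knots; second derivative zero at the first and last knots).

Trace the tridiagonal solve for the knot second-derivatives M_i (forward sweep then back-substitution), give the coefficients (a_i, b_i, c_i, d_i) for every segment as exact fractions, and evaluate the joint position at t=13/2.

  seg 0: a=3 b=241/126 c=0 d=-199/1134
  seg 1: a=4 b=-178/63 c=-199/126 d=125/252
  seg 2: a=-4 b=-67/21 c=88/63 d=-2/27
  seg 3: a=-3 b=67/21 c=46/63 d=-26/63
  seg 4: a=3 b=73/63 c=-110/63 d=110/567
S(13/2) = -165/28

Δ: Δ0=1/3, Δ1=-4, Δ2=1/3, Δ3=3, Δ4=-7/3
row 1: diag=10, rhs=-26; c'=1/5, d'=-13/5
row 2: denom=10−2·1/5=48/5; d'=(26−2·-13/5)/(48/5)=13/4
row 3: denom=10−3·5/16=145/16; d'=(16−3·13/4)/(145/16)=20/29
row 4: denom=10−2·32/145=1386/145; d'=(-32−2·20/29)/(1386/145)=-220/63
back: M4=-220/63
back: M3=20/29−32/145·-220/63=92/63
back: M2=13/4−5/16·92/63=176/63
back: M1=-13/5−1/5·176/63=-199/63
M: M0=0, M1=-199/63, M2=176/63, M3=92/63, M4=-220/63, M5=0
seg 0: a=3, c=M0/2=0, d=(M1−M0)/(6·3)=-199/1134, b=Δ0−h0·(2M0+M1)/6=241/126
seg 1: a=4, c=M1/2=-199/126, d=(M2−M1)/(6·2)=125/252, b=Δ1−h1·(2M1+M2)/6=-178/63
seg 2: a=-4, c=M2/2=88/63, d=(M3−M2)/(6·3)=-2/27, b=Δ2−h2·(2M2+M3)/6=-67/21
seg 3: a=-3, c=M3/2=46/63, d=(M4−M3)/(6·2)=-26/63, b=Δ3−h3·(2M3+M4)/6=67/21
seg 4: a=3, c=M4/2=-110/63, d=(M5−M4)/(6·3)=110/567, b=Δ4−h4·(2M4+M5)/6=73/63
t_q=13/2 → seg 2, τ=3/2; S=-4+-67/21·τ+88/63·τ²+-2/27·τ³=-165/28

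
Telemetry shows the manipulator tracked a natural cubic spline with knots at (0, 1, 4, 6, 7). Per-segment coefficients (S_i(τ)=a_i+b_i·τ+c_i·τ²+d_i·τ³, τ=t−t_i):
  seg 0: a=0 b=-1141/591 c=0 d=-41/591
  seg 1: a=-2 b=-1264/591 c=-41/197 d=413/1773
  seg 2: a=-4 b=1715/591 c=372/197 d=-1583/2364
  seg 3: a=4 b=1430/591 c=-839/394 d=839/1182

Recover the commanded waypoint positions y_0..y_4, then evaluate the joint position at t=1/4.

y_0 = S_0(0) = a_0 = 0
y_1 = S_1(0) = a_1 = -2
y_2 = S_2(0) = a_2 = -4
y_3 = S_3(0) = a_3 = 4
y_4 = S_3(1) = 5
t_q=1/4 is in segment 0 (τ=1/4); S_0(τ)=-6099/12608

y_0=0 y_1=-2 y_2=-4 y_3=4 y_4=5
S(1/4) = -6099/12608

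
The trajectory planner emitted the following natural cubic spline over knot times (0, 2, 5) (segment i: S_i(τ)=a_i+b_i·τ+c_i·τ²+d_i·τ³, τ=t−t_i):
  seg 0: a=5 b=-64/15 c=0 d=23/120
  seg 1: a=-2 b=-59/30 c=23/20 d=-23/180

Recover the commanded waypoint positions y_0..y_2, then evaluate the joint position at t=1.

y_0=5 y_1=-2 y_2=-1
S(1) = 37/40

y_0 = S_0(0) = a_0 = 5
y_1 = S_1(0) = a_1 = -2
y_2 = S_1(3) = -1
t_q=1 is in segment 0 (τ=1); S_0(τ)=37/40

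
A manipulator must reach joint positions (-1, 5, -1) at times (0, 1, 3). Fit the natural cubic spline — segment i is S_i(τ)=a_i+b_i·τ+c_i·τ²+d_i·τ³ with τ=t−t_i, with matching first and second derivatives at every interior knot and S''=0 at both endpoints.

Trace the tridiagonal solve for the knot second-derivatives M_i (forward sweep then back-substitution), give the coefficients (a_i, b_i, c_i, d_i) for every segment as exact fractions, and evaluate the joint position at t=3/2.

Δ: Δ0=6, Δ1=-3
row 1: diag=6, rhs=-54; c'=1/3, d'=-9
back: M1=-9
M: M0=0, M1=-9, M2=0
seg 0: a=-1, c=M0/2=0, d=(M1−M0)/(6·1)=-3/2, b=Δ0−h0·(2M0+M1)/6=15/2
seg 1: a=5, c=M1/2=-9/2, d=(M2−M1)/(6·2)=3/4, b=Δ1−h1·(2M1+M2)/6=3
t_q=3/2 → seg 1, τ=1/2; S=5+3·τ+-9/2·τ²+3/4·τ³=175/32

  seg 0: a=-1 b=15/2 c=0 d=-3/2
  seg 1: a=5 b=3 c=-9/2 d=3/4
S(3/2) = 175/32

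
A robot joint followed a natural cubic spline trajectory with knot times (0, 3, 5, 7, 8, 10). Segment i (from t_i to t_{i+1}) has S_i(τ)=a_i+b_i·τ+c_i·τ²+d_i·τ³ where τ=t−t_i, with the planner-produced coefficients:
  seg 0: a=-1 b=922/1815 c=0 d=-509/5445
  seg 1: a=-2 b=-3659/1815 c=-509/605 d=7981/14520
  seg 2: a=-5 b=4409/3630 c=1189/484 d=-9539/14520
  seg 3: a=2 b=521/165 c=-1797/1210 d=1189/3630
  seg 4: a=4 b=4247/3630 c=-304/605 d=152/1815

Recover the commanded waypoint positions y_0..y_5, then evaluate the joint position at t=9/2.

y_0=-1 y_1=-2 y_2=-5 y_3=2 y_4=4 y_5=5
S(9/2) = -39199/7744

y_0 = S_0(0) = a_0 = -1
y_1 = S_1(0) = a_1 = -2
y_2 = S_2(0) = a_2 = -5
y_3 = S_3(0) = a_3 = 2
y_4 = S_4(0) = a_4 = 4
y_5 = S_4(2) = 5
t_q=9/2 is in segment 1 (τ=3/2); S_1(τ)=-39199/7744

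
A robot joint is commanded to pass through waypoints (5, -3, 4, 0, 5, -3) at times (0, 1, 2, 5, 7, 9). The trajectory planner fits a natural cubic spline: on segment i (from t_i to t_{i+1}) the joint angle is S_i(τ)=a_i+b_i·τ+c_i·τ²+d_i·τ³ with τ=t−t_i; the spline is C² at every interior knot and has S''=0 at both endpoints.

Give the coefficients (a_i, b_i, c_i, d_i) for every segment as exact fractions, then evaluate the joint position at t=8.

Δ: Δ0=-8, Δ1=7, Δ2=-4/3, Δ3=5/2, Δ4=-4
row 1: diag=4, rhs=90; c'=1/4, d'=45/2
row 2: denom=8−1·1/4=31/4; d'=(-50−1·45/2)/(31/4)=-290/31
row 3: denom=10−3·12/31=274/31; d'=(23−3·-290/31)/(274/31)=1583/274
row 4: denom=8−2·31/137=1034/137; d'=(-39−2·1583/274)/(1034/137)=-3463/517
back: M4=-3463/517
back: M3=1583/274−31/137·-3463/517=7541/1034
back: M2=-290/31−12/31·7541/1034=-6296/517
back: M1=45/2−1/4·-6296/517=26413/1034
M: M0=0, M1=26413/1034, M2=-6296/517, M3=7541/1034, M4=-3463/517, M5=0
seg 0: a=5, c=M0/2=0, d=(M1−M0)/(6·1)=26413/6204, b=Δ0−h0·(2M0+M1)/6=-76045/6204
seg 1: a=-3, c=M1/2=26413/2068, d=(M2−M1)/(6·1)=-39005/6204, b=Δ1−h1·(2M1+M2)/6=1597/3102
seg 2: a=4, c=M2/2=-3148/517, d=(M3−M2)/(6·3)=2237/2068, b=Δ2−h2·(2M2+M3)/6=44657/6204
seg 3: a=0, c=M3/2=7541/2068, d=(M4−M3)/(6·2)=-14467/12408, b=Δ3−h3·(2M3+M4)/6=-401/3102
seg 4: a=5, c=M4/2=-3463/1034, d=(M5−M4)/(6·2)=3463/6204, b=Δ4−h4·(2M4+M5)/6=722/1551
t_q=8 → seg 4, τ=1; S=5+722/1551·τ+-3463/1034·τ²+3463/6204·τ³=5531/2068

  seg 0: a=5 b=-76045/6204 c=0 d=26413/6204
  seg 1: a=-3 b=1597/3102 c=26413/2068 d=-39005/6204
  seg 2: a=4 b=44657/6204 c=-3148/517 d=2237/2068
  seg 3: a=0 b=-401/3102 c=7541/2068 d=-14467/12408
  seg 4: a=5 b=722/1551 c=-3463/1034 d=3463/6204
S(8) = 5531/2068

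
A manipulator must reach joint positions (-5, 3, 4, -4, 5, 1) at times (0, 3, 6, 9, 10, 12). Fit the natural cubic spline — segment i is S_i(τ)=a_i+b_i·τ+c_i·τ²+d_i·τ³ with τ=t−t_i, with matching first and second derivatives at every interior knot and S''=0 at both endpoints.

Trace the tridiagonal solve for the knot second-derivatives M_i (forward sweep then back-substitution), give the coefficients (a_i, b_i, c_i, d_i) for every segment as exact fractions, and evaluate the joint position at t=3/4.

Δ: Δ0=8/3, Δ1=1/3, Δ2=-8/3, Δ3=9, Δ4=-2
row 1: diag=12, rhs=-14; c'=1/4, d'=-7/6
row 2: denom=12−3·1/4=45/4; d'=(-18−3·-7/6)/(45/4)=-58/45
row 3: denom=8−3·4/15=36/5; d'=(70−3·-58/45)/(36/5)=277/27
row 4: denom=6−1·5/36=211/36; d'=(-66−1·277/27)/(211/36)=-8236/633
back: M4=-8236/633
back: M3=277/27−5/36·-8236/633=2546/211
back: M2=-58/45−4/15·2546/211=-8558/1899
back: M1=-7/6−1/4·-8558/1899=-76/1899
M: M0=0, M1=-76/1899, M2=-8558/1899, M3=2546/211, M4=-8236/633, M5=0
seg 0: a=-5, c=M0/2=0, d=(M1−M0)/(6·3)=-38/17091, b=Δ0−h0·(2M0+M1)/6=5102/1899
seg 1: a=3, c=M1/2=-38/1899, d=(M2−M1)/(6·3)=-4241/17091, b=Δ1−h1·(2M1+M2)/6=4988/1899
seg 2: a=4, c=M2/2=-4279/1899, d=(M3−M2)/(6·3)=15736/17091, b=Δ2−h2·(2M2+M3)/6=-7963/1899
seg 3: a=-4, c=M3/2=1273/211, d=(M4−M3)/(6·1)=-7937/1899, b=Δ3−h3·(2M3+M4)/6=13571/1899
seg 4: a=5, c=M4/2=-4118/633, d=(M5−M4)/(6·2)=2059/1899, b=Δ4−h4·(2M4+M5)/6=12674/1899
t_q=3/4 → seg 0, τ=3/4; S=-5+5102/1899·τ+0·τ²+-38/17091·τ³=-20161/6752

  seg 0: a=-5 b=5102/1899 c=0 d=-38/17091
  seg 1: a=3 b=4988/1899 c=-38/1899 d=-4241/17091
  seg 2: a=4 b=-7963/1899 c=-4279/1899 d=15736/17091
  seg 3: a=-4 b=13571/1899 c=1273/211 d=-7937/1899
  seg 4: a=5 b=12674/1899 c=-4118/633 d=2059/1899
S(3/4) = -20161/6752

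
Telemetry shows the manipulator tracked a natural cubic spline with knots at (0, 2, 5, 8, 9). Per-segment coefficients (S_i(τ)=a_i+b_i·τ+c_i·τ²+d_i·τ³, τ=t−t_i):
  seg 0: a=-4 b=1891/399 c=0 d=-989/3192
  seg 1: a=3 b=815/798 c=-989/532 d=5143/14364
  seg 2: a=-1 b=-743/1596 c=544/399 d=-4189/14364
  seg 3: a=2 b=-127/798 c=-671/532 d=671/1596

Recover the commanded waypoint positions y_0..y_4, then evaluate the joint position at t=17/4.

y_0 = S_0(0) = a_0 = -4
y_1 = S_1(0) = a_1 = 3
y_2 = S_2(0) = a_2 = -1
y_3 = S_3(0) = a_3 = 2
y_4 = S_3(1) = 1
t_q=17/4 is in segment 1 (τ=9/4); S_1(τ)=-1191/34048

y_0=-4 y_1=3 y_2=-1 y_3=2 y_4=1
S(17/4) = -1191/34048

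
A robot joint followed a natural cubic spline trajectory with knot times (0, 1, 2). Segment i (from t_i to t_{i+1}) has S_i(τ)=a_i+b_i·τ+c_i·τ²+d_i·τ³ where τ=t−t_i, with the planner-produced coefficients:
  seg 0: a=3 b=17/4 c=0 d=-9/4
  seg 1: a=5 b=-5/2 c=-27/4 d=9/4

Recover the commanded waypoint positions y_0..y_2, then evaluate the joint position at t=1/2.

y_0=3 y_1=5 y_2=-2
S(1/2) = 155/32

y_0 = S_0(0) = a_0 = 3
y_1 = S_1(0) = a_1 = 5
y_2 = S_1(1) = -2
t_q=1/2 is in segment 0 (τ=1/2); S_0(τ)=155/32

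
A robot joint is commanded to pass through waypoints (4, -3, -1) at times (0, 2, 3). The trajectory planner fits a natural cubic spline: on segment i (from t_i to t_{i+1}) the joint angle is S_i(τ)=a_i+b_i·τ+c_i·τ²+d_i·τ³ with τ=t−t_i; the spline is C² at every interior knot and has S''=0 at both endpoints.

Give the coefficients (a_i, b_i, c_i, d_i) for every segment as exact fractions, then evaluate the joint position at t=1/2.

Δ: Δ0=-7/2, Δ1=2
row 1: diag=6, rhs=33; c'=1/6, d'=11/2
back: M1=11/2
M: M0=0, M1=11/2, M2=0
seg 0: a=4, c=M0/2=0, d=(M1−M0)/(6·2)=11/24, b=Δ0−h0·(2M0+M1)/6=-16/3
seg 1: a=-3, c=M1/2=11/4, d=(M2−M1)/(6·1)=-11/12, b=Δ1−h1·(2M1+M2)/6=1/6
t_q=1/2 → seg 0, τ=1/2; S=4+-16/3·τ+0·τ²+11/24·τ³=89/64

  seg 0: a=4 b=-16/3 c=0 d=11/24
  seg 1: a=-3 b=1/6 c=11/4 d=-11/12
S(1/2) = 89/64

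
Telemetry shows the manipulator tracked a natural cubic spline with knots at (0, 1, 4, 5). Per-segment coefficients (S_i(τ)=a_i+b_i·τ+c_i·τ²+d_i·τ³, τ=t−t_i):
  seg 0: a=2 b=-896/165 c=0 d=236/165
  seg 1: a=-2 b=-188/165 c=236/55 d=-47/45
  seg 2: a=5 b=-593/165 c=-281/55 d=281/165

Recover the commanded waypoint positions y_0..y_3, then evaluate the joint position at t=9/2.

y_0=2 y_1=-2 y_2=5 y_3=-2
S(9/2) = 941/440

y_0 = S_0(0) = a_0 = 2
y_1 = S_1(0) = a_1 = -2
y_2 = S_2(0) = a_2 = 5
y_3 = S_2(1) = -2
t_q=9/2 is in segment 2 (τ=1/2); S_2(τ)=941/440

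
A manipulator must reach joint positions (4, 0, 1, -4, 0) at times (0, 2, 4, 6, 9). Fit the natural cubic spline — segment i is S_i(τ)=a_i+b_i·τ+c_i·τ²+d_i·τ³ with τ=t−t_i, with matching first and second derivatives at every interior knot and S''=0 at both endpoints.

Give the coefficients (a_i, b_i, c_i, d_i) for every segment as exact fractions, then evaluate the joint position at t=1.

Δ: Δ0=-2, Δ1=1/2, Δ2=-5/2, Δ3=4/3
row 1: diag=8, rhs=15; c'=1/4, d'=15/8
row 2: denom=8−2·1/4=15/2; d'=(-18−2·15/8)/(15/2)=-29/10
row 3: denom=10−2·4/15=142/15; d'=(23−2·-29/10)/(142/15)=216/71
back: M3=216/71
back: M2=-29/10−4/15·216/71=-527/142
back: M1=15/8−1/4·-527/142=199/71
M: M0=0, M1=199/71, M2=-527/142, M3=216/71, M4=0
seg 0: a=4, c=M0/2=0, d=(M1−M0)/(6·2)=199/852, b=Δ0−h0·(2M0+M1)/6=-625/213
seg 1: a=0, c=M1/2=199/142, d=(M2−M1)/(6·2)=-925/1704, b=Δ1−h1·(2M1+M2)/6=-28/213
seg 2: a=1, c=M2/2=-527/284, d=(M3−M2)/(6·2)=959/1704, b=Δ2−h2·(2M2+M3)/6=-443/426
seg 3: a=-4, c=M3/2=108/71, d=(M4−M3)/(6·3)=-12/71, b=Δ3−h3·(2M3+M4)/6=-364/213
t_q=1 → seg 0, τ=1; S=4+-625/213·τ+0·τ²+199/852·τ³=369/284

  seg 0: a=4 b=-625/213 c=0 d=199/852
  seg 1: a=0 b=-28/213 c=199/142 d=-925/1704
  seg 2: a=1 b=-443/426 c=-527/284 d=959/1704
  seg 3: a=-4 b=-364/213 c=108/71 d=-12/71
S(1) = 369/284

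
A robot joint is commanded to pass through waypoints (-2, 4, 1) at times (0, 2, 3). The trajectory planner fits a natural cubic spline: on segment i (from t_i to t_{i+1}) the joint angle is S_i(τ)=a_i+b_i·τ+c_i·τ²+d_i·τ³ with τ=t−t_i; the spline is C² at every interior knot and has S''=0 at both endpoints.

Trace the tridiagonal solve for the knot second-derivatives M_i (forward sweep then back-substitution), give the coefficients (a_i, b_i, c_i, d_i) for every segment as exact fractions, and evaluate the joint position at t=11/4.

Δ: Δ0=3, Δ1=-3
row 1: diag=6, rhs=-36; c'=1/6, d'=-6
back: M1=-6
M: M0=0, M1=-6, M2=0
seg 0: a=-2, c=M0/2=0, d=(M1−M0)/(6·2)=-1/2, b=Δ0−h0·(2M0+M1)/6=5
seg 1: a=4, c=M1/2=-3, d=(M2−M1)/(6·1)=1, b=Δ1−h1·(2M1+M2)/6=-1
t_q=11/4 → seg 1, τ=3/4; S=4+-1·τ+-3·τ²+1·τ³=127/64

  seg 0: a=-2 b=5 c=0 d=-1/2
  seg 1: a=4 b=-1 c=-3 d=1
S(11/4) = 127/64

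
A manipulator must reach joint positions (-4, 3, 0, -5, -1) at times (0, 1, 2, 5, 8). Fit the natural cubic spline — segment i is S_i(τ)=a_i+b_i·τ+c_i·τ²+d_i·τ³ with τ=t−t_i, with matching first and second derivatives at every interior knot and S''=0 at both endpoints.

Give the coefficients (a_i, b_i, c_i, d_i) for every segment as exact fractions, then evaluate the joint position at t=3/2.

Δ: Δ0=7, Δ1=-3, Δ2=-5/3, Δ3=4/3
row 1: diag=4, rhs=-60; c'=1/4, d'=-15
row 2: denom=8−1·1/4=31/4; d'=(8−1·-15)/(31/4)=92/31
row 3: denom=12−3·12/31=336/31; d'=(18−3·92/31)/(336/31)=47/56
back: M3=47/56
back: M2=92/31−12/31·47/56=37/14
back: M1=-15−1/4·37/14=-877/56
M: M0=0, M1=-877/56, M2=37/14, M3=47/56, M4=0
seg 0: a=-4, c=M0/2=0, d=(M1−M0)/(6·1)=-877/336, b=Δ0−h0·(2M0+M1)/6=3229/336
seg 1: a=3, c=M1/2=-877/112, d=(M2−M1)/(6·1)=1025/336, b=Δ1−h1·(2M1+M2)/6=299/168
seg 2: a=0, c=M2/2=37/28, d=(M3−M2)/(6·3)=-101/1008, b=Δ2−h2·(2M2+M3)/6=-227/48
seg 3: a=-5, c=M3/2=47/112, d=(M4−M3)/(6·3)=-47/1008, b=Δ3−h3·(2M3+M4)/6=83/168
t_q=3/2 → seg 1, τ=1/2; S=3+299/168·τ+-877/112·τ²+1025/336·τ³=2073/896

  seg 0: a=-4 b=3229/336 c=0 d=-877/336
  seg 1: a=3 b=299/168 c=-877/112 d=1025/336
  seg 2: a=0 b=-227/48 c=37/28 d=-101/1008
  seg 3: a=-5 b=83/168 c=47/112 d=-47/1008
S(3/2) = 2073/896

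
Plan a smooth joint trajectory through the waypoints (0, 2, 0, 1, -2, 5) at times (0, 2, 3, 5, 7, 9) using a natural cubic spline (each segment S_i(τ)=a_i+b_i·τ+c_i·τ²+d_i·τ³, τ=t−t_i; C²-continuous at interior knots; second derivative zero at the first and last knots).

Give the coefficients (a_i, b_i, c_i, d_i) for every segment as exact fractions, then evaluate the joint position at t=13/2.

  seg 0: a=0 b=1070/477 c=0 d=-593/1908
  seg 1: a=2 b=-709/477 c=-593/318 d=1289/954
  seg 2: a=0 b=-1109/954 c=116/53 d=-1295/1908
  seg 3: a=1 b=-527/954 c=-599/318 d=1345/1908
  seg 4: a=-2 b=355/954 c=373/159 d=-373/954
S(13/2) = -8587/5088

Δ: Δ0=1, Δ1=-2, Δ2=1/2, Δ3=-3/2, Δ4=7/2
row 1: diag=6, rhs=-18; c'=1/6, d'=-3
row 2: denom=6−1·1/6=35/6; d'=(15−1·-3)/(35/6)=108/35
row 3: denom=8−2·12/35=256/35; d'=(-12−2·108/35)/(256/35)=-159/64
row 4: denom=8−2·35/128=477/64; d'=(30−2·-159/64)/(477/64)=746/159
back: M4=746/159
back: M3=-159/64−35/128·746/159=-599/159
back: M2=108/35−12/35·-599/159=232/53
back: M1=-3−1/6·232/53=-593/159
M: M0=0, M1=-593/159, M2=232/53, M3=-599/159, M4=746/159, M5=0
seg 0: a=0, c=M0/2=0, d=(M1−M0)/(6·2)=-593/1908, b=Δ0−h0·(2M0+M1)/6=1070/477
seg 1: a=2, c=M1/2=-593/318, d=(M2−M1)/(6·1)=1289/954, b=Δ1−h1·(2M1+M2)/6=-709/477
seg 2: a=0, c=M2/2=116/53, d=(M3−M2)/(6·2)=-1295/1908, b=Δ2−h2·(2M2+M3)/6=-1109/954
seg 3: a=1, c=M3/2=-599/318, d=(M4−M3)/(6·2)=1345/1908, b=Δ3−h3·(2M3+M4)/6=-527/954
seg 4: a=-2, c=M4/2=373/159, d=(M5−M4)/(6·2)=-373/954, b=Δ4−h4·(2M4+M5)/6=355/954
t_q=13/2 → seg 3, τ=3/2; S=1+-527/954·τ+-599/318·τ²+1345/1908·τ³=-8587/5088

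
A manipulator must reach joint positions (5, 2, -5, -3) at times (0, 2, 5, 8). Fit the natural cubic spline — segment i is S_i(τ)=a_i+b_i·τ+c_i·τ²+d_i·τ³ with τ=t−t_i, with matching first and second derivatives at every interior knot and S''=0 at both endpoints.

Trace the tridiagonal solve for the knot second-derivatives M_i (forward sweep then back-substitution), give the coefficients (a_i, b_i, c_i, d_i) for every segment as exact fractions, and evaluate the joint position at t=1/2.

Δ: Δ0=-3/2, Δ1=-7/3, Δ2=2/3
row 1: diag=10, rhs=-5; c'=3/10, d'=-1/2
row 2: denom=12−3·3/10=111/10; d'=(18−3·-1/2)/(111/10)=65/37
back: M2=65/37
back: M1=-1/2−3/10·65/37=-38/37
M: M0=0, M1=-38/37, M2=65/37, M3=0
seg 0: a=5, c=M0/2=0, d=(M1−M0)/(6·2)=-19/222, b=Δ0−h0·(2M0+M1)/6=-257/222
seg 1: a=2, c=M1/2=-19/37, d=(M2−M1)/(6·3)=103/666, b=Δ1−h1·(2M1+M2)/6=-485/222
seg 2: a=-5, c=M2/2=65/74, d=(M3−M2)/(6·3)=-65/666, b=Δ2−h2·(2M2+M3)/6=-121/111
t_q=1/2 → seg 0, τ=1/2; S=5+-257/222·τ+0·τ²+-19/222·τ³=2611/592

  seg 0: a=5 b=-257/222 c=0 d=-19/222
  seg 1: a=2 b=-485/222 c=-19/37 d=103/666
  seg 2: a=-5 b=-121/111 c=65/74 d=-65/666
S(1/2) = 2611/592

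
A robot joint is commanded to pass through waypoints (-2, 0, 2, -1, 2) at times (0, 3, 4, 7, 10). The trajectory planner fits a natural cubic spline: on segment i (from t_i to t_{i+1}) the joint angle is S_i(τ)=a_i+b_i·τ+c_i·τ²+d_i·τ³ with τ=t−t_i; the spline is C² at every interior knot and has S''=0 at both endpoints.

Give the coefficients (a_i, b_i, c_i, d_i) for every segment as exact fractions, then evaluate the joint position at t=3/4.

Δ: Δ0=2/3, Δ1=2, Δ2=-1, Δ3=1
row 1: diag=8, rhs=8; c'=1/8, d'=1
row 2: denom=8−1·1/8=63/8; d'=(-18−1·1)/(63/8)=-152/63
row 3: denom=12−3·8/21=76/7; d'=(12−3·-152/63)/(76/7)=101/57
back: M3=101/57
back: M2=-152/63−8/21·101/57=-176/57
back: M1=1−1/8·-176/57=79/57
M: M0=0, M1=79/57, M2=-176/57, M3=101/57, M4=0
seg 0: a=-2, c=M0/2=0, d=(M1−M0)/(6·3)=79/1026, b=Δ0−h0·(2M0+M1)/6=-1/38
seg 1: a=0, c=M1/2=79/114, d=(M2−M1)/(6·1)=-85/114, b=Δ1−h1·(2M1+M2)/6=39/19
seg 2: a=2, c=M2/2=-88/57, d=(M3−M2)/(6·3)=277/1026, b=Δ2−h2·(2M2+M3)/6=137/114
seg 3: a=-1, c=M3/2=101/114, d=(M4−M3)/(6·3)=-101/1026, b=Δ3−h3·(2M3+M4)/6=-44/57
t_q=3/4 → seg 0, τ=3/4; S=-2+-1/38·τ+0·τ²+79/1026·τ³=-4833/2432

  seg 0: a=-2 b=-1/38 c=0 d=79/1026
  seg 1: a=0 b=39/19 c=79/114 d=-85/114
  seg 2: a=2 b=137/114 c=-88/57 d=277/1026
  seg 3: a=-1 b=-44/57 c=101/114 d=-101/1026
S(3/4) = -4833/2432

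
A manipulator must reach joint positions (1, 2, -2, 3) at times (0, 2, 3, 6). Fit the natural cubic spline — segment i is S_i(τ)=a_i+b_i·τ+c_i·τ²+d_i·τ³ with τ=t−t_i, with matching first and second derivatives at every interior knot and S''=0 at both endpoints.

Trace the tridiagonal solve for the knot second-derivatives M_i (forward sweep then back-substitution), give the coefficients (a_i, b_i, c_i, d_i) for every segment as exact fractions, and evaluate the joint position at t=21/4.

Δ: Δ0=1/2, Δ1=-4, Δ2=5/3
row 1: diag=6, rhs=-27; c'=1/6, d'=-9/2
row 2: denom=8−1·1/6=47/6; d'=(34−1·-9/2)/(47/6)=231/47
back: M2=231/47
back: M1=-9/2−1/6·231/47=-250/47
M: M0=0, M1=-250/47, M2=231/47, M3=0
seg 0: a=1, c=M0/2=0, d=(M1−M0)/(6·2)=-125/282, b=Δ0−h0·(2M0+M1)/6=641/282
seg 1: a=2, c=M1/2=-125/47, d=(M2−M1)/(6·1)=481/282, b=Δ1−h1·(2M1+M2)/6=-859/282
seg 2: a=-2, c=M2/2=231/94, d=(M3−M2)/(6·3)=-77/282, b=Δ2−h2·(2M2+M3)/6=-458/141
t_q=21/4 → seg 2, τ=9/4; S=-2+-458/141·τ+231/94·τ²+-77/282·τ³=133/6016

  seg 0: a=1 b=641/282 c=0 d=-125/282
  seg 1: a=2 b=-859/282 c=-125/47 d=481/282
  seg 2: a=-2 b=-458/141 c=231/94 d=-77/282
S(21/4) = 133/6016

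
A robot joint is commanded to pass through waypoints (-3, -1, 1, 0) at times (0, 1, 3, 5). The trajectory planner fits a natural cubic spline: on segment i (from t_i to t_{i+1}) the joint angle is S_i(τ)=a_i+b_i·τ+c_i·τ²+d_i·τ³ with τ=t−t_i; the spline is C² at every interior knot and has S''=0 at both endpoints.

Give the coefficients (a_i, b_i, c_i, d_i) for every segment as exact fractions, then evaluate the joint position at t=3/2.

Δ: Δ0=2, Δ1=1, Δ2=-1/2
row 1: diag=6, rhs=-6; c'=1/3, d'=-1
row 2: denom=8−2·1/3=22/3; d'=(-9−2·-1)/(22/3)=-21/22
back: M2=-21/22
back: M1=-1−1/3·-21/22=-15/22
M: M0=0, M1=-15/22, M2=-21/22, M3=0
seg 0: a=-3, c=M0/2=0, d=(M1−M0)/(6·1)=-5/44, b=Δ0−h0·(2M0+M1)/6=93/44
seg 1: a=-1, c=M1/2=-15/44, d=(M2−M1)/(6·2)=-1/44, b=Δ1−h1·(2M1+M2)/6=39/22
seg 2: a=1, c=M2/2=-21/44, d=(M3−M2)/(6·2)=7/88, b=Δ2−h2·(2M2+M3)/6=3/22
t_q=3/2 → seg 1, τ=1/2; S=-1+39/22·τ+-15/44·τ²+-1/44·τ³=-71/352

  seg 0: a=-3 b=93/44 c=0 d=-5/44
  seg 1: a=-1 b=39/22 c=-15/44 d=-1/44
  seg 2: a=1 b=3/22 c=-21/44 d=7/88
S(3/2) = -71/352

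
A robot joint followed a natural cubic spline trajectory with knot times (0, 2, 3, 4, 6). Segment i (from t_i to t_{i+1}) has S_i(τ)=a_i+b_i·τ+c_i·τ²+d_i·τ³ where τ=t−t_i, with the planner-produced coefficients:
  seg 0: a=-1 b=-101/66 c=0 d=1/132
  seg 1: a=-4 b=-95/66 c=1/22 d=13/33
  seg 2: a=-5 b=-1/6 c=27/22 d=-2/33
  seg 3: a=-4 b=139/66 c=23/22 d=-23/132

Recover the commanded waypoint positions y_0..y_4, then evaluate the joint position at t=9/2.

y_0 = S_0(0) = a_0 = -1
y_1 = S_1(0) = a_1 = -4
y_2 = S_2(0) = a_2 = -5
y_3 = S_3(0) = a_3 = -4
y_4 = S_3(2) = 3
t_q=9/2 is in segment 3 (τ=1/2); S_3(τ)=-953/352

y_0=-1 y_1=-4 y_2=-5 y_3=-4 y_4=3
S(9/2) = -953/352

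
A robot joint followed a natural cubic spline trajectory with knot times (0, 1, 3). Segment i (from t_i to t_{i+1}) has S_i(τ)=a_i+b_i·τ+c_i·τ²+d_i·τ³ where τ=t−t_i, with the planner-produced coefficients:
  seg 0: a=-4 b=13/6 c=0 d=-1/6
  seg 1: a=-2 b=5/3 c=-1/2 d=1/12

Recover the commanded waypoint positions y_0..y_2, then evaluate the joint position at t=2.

y_0 = S_0(0) = a_0 = -4
y_1 = S_1(0) = a_1 = -2
y_2 = S_1(2) = 0
t_q=2 is in segment 1 (τ=1); S_1(τ)=-3/4

y_0=-4 y_1=-2 y_2=0
S(2) = -3/4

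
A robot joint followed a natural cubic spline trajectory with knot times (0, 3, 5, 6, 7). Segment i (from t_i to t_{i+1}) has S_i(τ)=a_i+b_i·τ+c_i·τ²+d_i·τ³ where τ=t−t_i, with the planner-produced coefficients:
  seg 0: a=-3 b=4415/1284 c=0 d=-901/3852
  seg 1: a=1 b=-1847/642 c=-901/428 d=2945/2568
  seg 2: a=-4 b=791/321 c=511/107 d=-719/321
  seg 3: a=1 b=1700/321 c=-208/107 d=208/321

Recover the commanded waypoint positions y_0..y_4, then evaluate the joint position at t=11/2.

y_0=-3 y_1=1 y_2=-4 y_3=1 y_4=5
S(11/2) = -1587/856

y_0 = S_0(0) = a_0 = -3
y_1 = S_1(0) = a_1 = 1
y_2 = S_2(0) = a_2 = -4
y_3 = S_3(0) = a_3 = 1
y_4 = S_3(1) = 5
t_q=11/2 is in segment 2 (τ=1/2); S_2(τ)=-1587/856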